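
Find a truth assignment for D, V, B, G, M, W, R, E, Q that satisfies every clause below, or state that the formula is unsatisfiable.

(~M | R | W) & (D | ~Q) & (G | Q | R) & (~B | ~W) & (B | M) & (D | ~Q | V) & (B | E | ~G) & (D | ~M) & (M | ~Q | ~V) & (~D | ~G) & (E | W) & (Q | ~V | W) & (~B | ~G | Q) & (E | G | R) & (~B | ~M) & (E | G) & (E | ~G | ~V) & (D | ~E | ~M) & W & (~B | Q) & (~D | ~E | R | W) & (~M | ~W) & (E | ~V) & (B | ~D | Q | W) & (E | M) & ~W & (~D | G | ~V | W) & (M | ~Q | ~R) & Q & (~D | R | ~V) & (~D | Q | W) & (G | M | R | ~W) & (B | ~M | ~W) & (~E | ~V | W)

Case W = True:
  Clause (~W) is falsified — contradiction.
Case W = False:
  Clause (W) is falsified — contradiction.
Both cases fail, so the formula is unsatisfiable.

The formula is unsatisfiable.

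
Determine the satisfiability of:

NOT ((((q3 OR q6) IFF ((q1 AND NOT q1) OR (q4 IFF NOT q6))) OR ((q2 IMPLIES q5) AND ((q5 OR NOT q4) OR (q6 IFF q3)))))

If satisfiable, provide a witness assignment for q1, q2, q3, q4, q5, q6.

q1 = False, q2 = True, q3 = False, q4 = True, q5 = False, q6 = False

  NOT ((((q3 OR q6) IFF ((q1 AND NOT q1) OR (q4 IFF NOT q6))) OR ((q2 IMPLIES q5) AND ((q5 OR NOT q4) OR (q6 IFF q3))))) = True
    ((q3 OR q6) IFF ((q1 AND NOT q1) OR (q4 IFF NOT q6))) OR ((q2 IMPLIES q5) AND ((q5 OR NOT q4) OR (q6 IFF q3))) = False
      (q3 OR q6) IFF ((q1 AND NOT q1) OR (q4 IFF NOT q6)) = False
        q3 OR q6 = False
        (q1 AND NOT q1) OR (q4 IFF NOT q6) = True
          q1 AND NOT q1 = False
            NOT q1 = True
          q4 IFF NOT q6 = True
            NOT q6 = True
      (q2 IMPLIES q5) AND ((q5 OR NOT q4) OR (q6 IFF q3)) = False
        q2 IMPLIES q5 = False
        (q5 OR NOT q4) OR (q6 IFF q3) = True
          q5 OR NOT q4 = False
            NOT q4 = False
          q6 IFF q3 = True
The formula evaluates to True.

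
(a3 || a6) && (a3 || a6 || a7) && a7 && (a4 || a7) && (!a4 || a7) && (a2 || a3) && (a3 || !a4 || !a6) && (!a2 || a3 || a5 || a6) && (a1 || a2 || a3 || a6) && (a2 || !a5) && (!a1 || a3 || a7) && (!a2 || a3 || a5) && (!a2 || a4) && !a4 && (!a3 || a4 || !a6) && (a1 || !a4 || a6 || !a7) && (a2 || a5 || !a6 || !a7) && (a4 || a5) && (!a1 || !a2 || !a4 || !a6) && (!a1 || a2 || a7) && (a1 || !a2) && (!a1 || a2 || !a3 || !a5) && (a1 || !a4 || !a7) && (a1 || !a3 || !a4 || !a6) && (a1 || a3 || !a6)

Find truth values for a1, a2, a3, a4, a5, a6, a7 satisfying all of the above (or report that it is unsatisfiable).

The formula is unsatisfiable.

Case a4 = True:
  Clause (!a4) is falsified — contradiction.
Case a4 = False:
  (a7) forces a7 = True.
  (!a2 || a4) forces a2 = False.
  (a2 || a3) forces a3 = True.
  (a2 || !a5) forces a5 = False.
  Clause (a4 || a5) is falsified — contradiction.
Both cases fail, so the formula is unsatisfiable.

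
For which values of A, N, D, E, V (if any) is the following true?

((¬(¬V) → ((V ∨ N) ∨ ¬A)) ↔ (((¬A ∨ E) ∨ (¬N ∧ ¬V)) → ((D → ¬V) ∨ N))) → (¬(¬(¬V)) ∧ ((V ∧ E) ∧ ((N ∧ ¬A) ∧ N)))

A: False, N: False, D: True, E: True, V: True

  ((¬(¬V) → ((V ∨ N) ∨ ¬A)) ↔ (((¬A ∨ E) ∨ (¬N ∧ ¬V)) → ((D → ¬V) ∨ N))) → (¬(¬(¬V)) ∧ ((V ∧ E) ∧ ((N ∧ ¬A) ∧ N))) = True
    (¬(¬V) → ((V ∨ N) ∨ ¬A)) ↔ (((¬A ∨ E) ∨ (¬N ∧ ¬V)) → ((D → ¬V) ∨ N)) = False
      ¬(¬V) → ((V ∨ N) ∨ ¬A) = True
        ¬(¬V) = True
          ¬V = False
        (V ∨ N) ∨ ¬A = True
          V ∨ N = True
          ¬A = True
      ((¬A ∨ E) ∨ (¬N ∧ ¬V)) → ((D → ¬V) ∨ N) = False
        (¬A ∨ E) ∨ (¬N ∧ ¬V) = True
          ¬A ∨ E = True
            ¬A = True
          ¬N ∧ ¬V = False
            ¬N = True
            ¬V = False
        (D → ¬V) ∨ N = False
          D → ¬V = False
            ¬V = False
    ¬(¬(¬V)) ∧ ((V ∧ E) ∧ ((N ∧ ¬A) ∧ N)) = False
      ¬(¬(¬V)) = False
        ¬(¬V) = True
          ¬V = False
      (V ∧ E) ∧ ((N ∧ ¬A) ∧ N) = False
        V ∧ E = True
        (N ∧ ¬A) ∧ N = False
          N ∧ ¬A = False
            ¬A = True
The formula evaluates to True.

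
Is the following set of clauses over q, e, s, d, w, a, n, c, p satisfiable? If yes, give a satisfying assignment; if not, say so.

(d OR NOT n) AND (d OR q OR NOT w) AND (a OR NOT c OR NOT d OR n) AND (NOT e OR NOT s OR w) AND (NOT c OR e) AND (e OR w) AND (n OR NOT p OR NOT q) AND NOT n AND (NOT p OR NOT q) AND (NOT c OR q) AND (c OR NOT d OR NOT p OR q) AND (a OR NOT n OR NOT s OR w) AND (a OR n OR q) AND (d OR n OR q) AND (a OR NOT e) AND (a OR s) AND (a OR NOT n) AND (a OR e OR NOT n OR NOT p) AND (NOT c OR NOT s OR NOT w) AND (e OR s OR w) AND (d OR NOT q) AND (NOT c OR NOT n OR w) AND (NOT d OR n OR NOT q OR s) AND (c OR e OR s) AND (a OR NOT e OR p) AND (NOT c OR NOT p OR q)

Unit clause (NOT n) forces n = False.
Set q = True.
  then (n OR NOT p OR NOT q) forces p = False.
  then (d OR NOT q) forces d = True.
  then (NOT d OR n OR NOT q OR s) forces s = True.
Set e = False.
  then (NOT c OR e) forces c = False.
  then (e OR w) forces w = True.
Set a = True.
All clauses satisfied.

q: True, e: False, s: True, d: True, w: True, a: True, n: False, c: False, p: False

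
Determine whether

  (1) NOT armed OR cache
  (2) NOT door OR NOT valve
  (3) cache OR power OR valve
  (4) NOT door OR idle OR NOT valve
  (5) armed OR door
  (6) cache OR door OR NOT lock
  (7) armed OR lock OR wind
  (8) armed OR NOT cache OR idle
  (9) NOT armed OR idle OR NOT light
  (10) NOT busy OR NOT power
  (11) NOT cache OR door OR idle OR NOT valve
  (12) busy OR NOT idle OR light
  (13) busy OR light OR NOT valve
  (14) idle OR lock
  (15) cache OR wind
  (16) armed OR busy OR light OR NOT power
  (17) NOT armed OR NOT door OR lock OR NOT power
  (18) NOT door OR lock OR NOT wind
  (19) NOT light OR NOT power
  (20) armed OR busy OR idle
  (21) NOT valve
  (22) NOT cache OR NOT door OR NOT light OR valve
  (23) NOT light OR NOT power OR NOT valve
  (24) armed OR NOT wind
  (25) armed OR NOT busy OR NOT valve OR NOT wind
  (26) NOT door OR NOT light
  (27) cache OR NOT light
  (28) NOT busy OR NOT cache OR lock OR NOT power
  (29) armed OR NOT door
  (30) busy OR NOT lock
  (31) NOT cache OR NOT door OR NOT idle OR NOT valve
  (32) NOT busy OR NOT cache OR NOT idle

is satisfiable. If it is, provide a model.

cache = True, power = False, valve = False, armed = True, idle = False, door = False, lock = True, busy = True, light = False, wind = True

Unit clause (NOT valve) forces valve = False.
Set cache = True.
Set power = False.
Try armed = False:
  (armed OR door) forces door = True.
  clause (armed OR NOT door) is falsified — backtrack.
So armed = True.
Set idle = False.
  then (NOT armed OR idle OR NOT light) forces light = False.
  then (idle OR lock) forces lock = True.
  then (busy OR NOT lock) forces busy = True.
Set door = False.
Set wind = True.
All clauses satisfied.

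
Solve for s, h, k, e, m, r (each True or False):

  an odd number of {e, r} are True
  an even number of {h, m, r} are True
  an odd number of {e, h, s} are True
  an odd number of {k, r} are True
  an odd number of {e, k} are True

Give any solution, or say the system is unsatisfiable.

Unsatisfiable — no assignment works.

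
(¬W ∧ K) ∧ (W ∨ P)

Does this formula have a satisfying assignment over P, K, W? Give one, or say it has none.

P: True, K: True, W: False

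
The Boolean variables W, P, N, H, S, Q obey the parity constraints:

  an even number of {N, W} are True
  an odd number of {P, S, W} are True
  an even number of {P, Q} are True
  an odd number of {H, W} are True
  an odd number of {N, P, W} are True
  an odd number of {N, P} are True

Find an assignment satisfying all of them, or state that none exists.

W=F; P=T; N=F; H=T; S=F; Q=T

{N, W}: 0 true → even ✓
{P, S, W}: 1 true → odd ✓
{P, Q}: 2 true → even ✓
{H, W}: 1 true → odd ✓
{N, P, W}: 1 true → odd ✓
{N, P}: 1 true → odd ✓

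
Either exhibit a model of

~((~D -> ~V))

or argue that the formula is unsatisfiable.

V: True; D: False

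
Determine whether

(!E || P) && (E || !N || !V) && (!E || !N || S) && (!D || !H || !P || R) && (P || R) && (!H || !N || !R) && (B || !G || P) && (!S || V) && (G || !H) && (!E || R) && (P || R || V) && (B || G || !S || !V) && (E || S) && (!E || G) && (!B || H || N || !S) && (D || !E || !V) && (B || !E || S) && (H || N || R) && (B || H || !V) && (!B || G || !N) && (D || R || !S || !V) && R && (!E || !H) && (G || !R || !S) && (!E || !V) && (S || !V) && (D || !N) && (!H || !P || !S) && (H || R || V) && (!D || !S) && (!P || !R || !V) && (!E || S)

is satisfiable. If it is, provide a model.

B = True; R = True; H = True; P = False; S = True; V = True; G = True; N = False; D = False; E = False

Unit clause (R) forces R = True.
Set B = True.
Set H = True.
  then (!H || !N || !R) forces N = False.
  then (G || !H) forces G = True.
  then (!E || !H) forces E = False.
  then (E || S) forces S = True.
  then (!H || !P || !S) forces P = False.
  then (!D || !S) forces D = False.
  then (!S || V) forces V = True.
All clauses satisfied.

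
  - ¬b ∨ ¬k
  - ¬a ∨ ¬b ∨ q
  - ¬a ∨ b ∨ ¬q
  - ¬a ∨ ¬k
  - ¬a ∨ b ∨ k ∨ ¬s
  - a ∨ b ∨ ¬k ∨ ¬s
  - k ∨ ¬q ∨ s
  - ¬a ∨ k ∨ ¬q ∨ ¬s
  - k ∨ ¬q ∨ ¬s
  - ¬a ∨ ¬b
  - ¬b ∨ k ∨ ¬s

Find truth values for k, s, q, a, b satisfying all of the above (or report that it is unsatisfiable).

Set k = False.
Set s = False.
  then (k ∨ ¬q ∨ s) forces q = False.
Set a = False.
Set b = True.
All clauses satisfied.

k: False, s: False, q: False, a: False, b: True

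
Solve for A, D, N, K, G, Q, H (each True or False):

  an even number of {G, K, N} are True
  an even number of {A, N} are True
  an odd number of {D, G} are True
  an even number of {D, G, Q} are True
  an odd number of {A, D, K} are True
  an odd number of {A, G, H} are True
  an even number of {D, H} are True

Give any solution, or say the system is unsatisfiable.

A=F, D=T, N=F, K=F, G=F, Q=T, H=T

{G, K, N}: 0 true → even ✓
{A, N}: 0 true → even ✓
{D, G}: 1 true → odd ✓
{D, G, Q}: 2 true → even ✓
{A, D, K}: 1 true → odd ✓
{A, G, H}: 1 true → odd ✓
{D, H}: 2 true → even ✓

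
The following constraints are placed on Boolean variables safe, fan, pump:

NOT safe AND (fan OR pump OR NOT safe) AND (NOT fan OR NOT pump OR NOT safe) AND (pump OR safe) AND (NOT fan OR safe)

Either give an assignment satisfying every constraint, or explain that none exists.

safe: False, fan: False, pump: True

Unit clause (NOT safe) forces safe = False.
In (pump OR safe) only pump is left, so pump = True.
In (NOT fan OR safe) only NOT fan is left, so fan = False.
Check each clause:
  (NOT safe): NOT safe holds.
  (fan OR pump OR NOT safe): pump holds.
  (NOT fan OR NOT pump OR NOT safe): NOT fan holds.
  (pump OR safe): pump holds.
  (NOT fan OR safe): NOT fan holds.
All clauses satisfied.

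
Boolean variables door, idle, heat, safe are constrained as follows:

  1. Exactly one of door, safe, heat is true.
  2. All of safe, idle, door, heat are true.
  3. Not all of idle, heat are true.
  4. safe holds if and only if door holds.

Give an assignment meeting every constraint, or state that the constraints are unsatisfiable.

Case door = True:
  (1) with door=T forces safe = False.
  Constraint (2) is violated (safe=F) — contradiction.
Case door = False:
  Constraint (2) is violated (door=F) — contradiction.
Both cases fail — unsatisfiable.

UNSATISFIABLE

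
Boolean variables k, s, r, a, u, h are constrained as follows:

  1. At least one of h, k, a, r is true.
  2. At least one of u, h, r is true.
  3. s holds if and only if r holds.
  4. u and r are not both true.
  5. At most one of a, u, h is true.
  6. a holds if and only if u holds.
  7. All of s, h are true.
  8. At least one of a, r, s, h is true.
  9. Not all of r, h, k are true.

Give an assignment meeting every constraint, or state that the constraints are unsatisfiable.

k: False, s: True, r: True, a: False, u: False, h: True

  (1) {h, k, a, r}: 2 true — at least one ✓
  (2) {u, h, r}: 2 true — at least one ✓
  (3) s=T, r=T — same ✓
  (4) u=F, r=T — not both ✓
  (5) {a, u, h}: 1 true — at most one ✓
  (6) a=F, u=F — same ✓
  (7) {s, h}: all 2 true ✓
  (8) {a, r, s, h}: 3 true — at least one ✓
  (9) {r, h, k}: 2/3 true — not all ✓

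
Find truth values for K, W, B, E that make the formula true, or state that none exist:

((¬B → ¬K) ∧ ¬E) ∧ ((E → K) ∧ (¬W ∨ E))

K: True; W: False; B: True; E: False

  (¬B → ¬K) ∧ ¬E = True
    ¬B → ¬K = True
      ¬B = False
      ¬K = False
    ¬E = True
  (E → K) ∧ (¬W ∨ E) = True
    E → K = True
    ¬W ∨ E = True
      ¬W = True
Both conjuncts True, so the formula holds.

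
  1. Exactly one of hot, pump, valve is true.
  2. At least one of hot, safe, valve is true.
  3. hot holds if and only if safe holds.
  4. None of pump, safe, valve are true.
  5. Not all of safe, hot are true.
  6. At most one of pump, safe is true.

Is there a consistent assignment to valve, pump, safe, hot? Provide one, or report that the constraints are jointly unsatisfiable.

Case safe = True:
  Constraint (4) is violated (safe=T) — contradiction.
Case safe = False:
  (3) with safe=F forces hot = False.
  (2) with hot=F, safe=F forces valve = True.
  Constraint (4) is violated (valve=T) — contradiction.
Both cases fail — unsatisfiable.

No satisfying assignment exists.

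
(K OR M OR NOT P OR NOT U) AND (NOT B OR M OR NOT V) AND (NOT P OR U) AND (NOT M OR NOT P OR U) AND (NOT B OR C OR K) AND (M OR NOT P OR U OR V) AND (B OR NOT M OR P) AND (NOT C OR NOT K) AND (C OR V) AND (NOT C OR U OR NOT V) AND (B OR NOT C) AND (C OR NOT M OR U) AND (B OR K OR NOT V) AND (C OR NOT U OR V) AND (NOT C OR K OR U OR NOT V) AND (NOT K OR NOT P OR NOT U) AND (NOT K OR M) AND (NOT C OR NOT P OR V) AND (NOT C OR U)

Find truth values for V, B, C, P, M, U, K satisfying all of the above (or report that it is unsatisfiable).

Set V = False.
  then (C OR V) forces C = True.
  then (B OR NOT C) forces B = True.
  then (NOT C OR NOT P OR V) forces P = False.
  then (NOT C OR U) forces U = True.
  then (NOT C OR NOT K) forces K = False.
Set M = True.
All clauses satisfied.

V = False, B = True, C = True, P = False, M = True, U = True, K = False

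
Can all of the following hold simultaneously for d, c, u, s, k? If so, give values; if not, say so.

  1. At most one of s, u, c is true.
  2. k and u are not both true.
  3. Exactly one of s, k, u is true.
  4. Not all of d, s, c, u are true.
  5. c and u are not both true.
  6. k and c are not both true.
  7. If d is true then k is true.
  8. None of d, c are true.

d = False; c = False; u = True; s = False; k = False

  (1) {s, u, c}: 1 true — at most one ✓
  (2) k=F, u=T — not both ✓
  (3) {s, k, u}: 1 true — exactly one ✓
  (4) {d, s, c, u}: 1/4 true — not all ✓
  (5) c=F, u=T — not both ✓
  (6) k=F, c=F — not both ✓
  (7) d=F ⇒ k: vacuous ✓
  (8) {d, c}: 0 true — none ✓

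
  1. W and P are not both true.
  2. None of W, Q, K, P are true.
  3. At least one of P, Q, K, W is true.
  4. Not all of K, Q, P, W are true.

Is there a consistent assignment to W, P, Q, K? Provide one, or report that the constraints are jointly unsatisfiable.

Case W = True:
  Constraint (2) is violated (W=T) — contradiction.
Case W = False:
  (2) forces Q = False.
  (2) forces K = False.
  (2) forces P = False.
  Constraint (3) is violated (P=F, Q=F, K=F, W=F) — contradiction.
Both cases fail — unsatisfiable.

UNSATISFIABLE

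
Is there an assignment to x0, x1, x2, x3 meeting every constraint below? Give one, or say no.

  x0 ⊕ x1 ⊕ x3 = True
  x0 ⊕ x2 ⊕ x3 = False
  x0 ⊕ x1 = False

x0 = True, x1 = True, x2 = False, x3 = True

x0 ⊕ x1 ⊕ x3 = T ⊕ T ⊕ T = True ✓
x0 ⊕ x2 ⊕ x3 = T ⊕ F ⊕ T = False ✓
x0 ⊕ x1 = T ⊕ T = False ✓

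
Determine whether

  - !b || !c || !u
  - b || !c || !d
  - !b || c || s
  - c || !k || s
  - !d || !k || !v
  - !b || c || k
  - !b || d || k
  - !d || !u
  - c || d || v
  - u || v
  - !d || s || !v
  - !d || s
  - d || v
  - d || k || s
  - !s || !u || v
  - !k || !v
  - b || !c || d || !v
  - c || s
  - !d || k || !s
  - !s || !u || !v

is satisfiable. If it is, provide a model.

Set u = False.
  then (u || v) forces v = True.
  then (!k || !v) forces k = False.
Try s = False:
  (!d || s || !v) forces d = False.
  clause (d || k || s) is falsified — backtrack.
So s = True.
  then (!d || k || !s) forces d = False.
  then (!b || d || k) forces b = False.
  then (b || !c || d || !v) forces c = False.
All clauses satisfied.

u = False, s = True, b = False, c = False, d = False, k = False, v = True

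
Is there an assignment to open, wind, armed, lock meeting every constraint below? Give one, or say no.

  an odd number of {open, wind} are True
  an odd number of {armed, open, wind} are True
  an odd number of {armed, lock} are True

open: True, wind: False, armed: False, lock: True

{open, wind}: 1 true → odd ✓
{armed, open, wind}: 1 true → odd ✓
{armed, lock}: 1 true → odd ✓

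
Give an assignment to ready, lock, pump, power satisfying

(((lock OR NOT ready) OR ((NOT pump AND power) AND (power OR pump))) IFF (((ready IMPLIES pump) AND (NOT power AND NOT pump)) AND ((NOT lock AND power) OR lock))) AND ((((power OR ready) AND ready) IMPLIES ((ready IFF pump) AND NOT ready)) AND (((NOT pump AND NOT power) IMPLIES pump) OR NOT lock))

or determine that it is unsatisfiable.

Case ready = True: the conjunct ((power OR ready) AND ready) IMPLIES ((ready IFF pump) AND NOT ready) becomes (True AND True) IMPLIES (pump AND False) = False.
Case ready = False: the formula simplifies to ((NOT power AND NOT pump) AND ((NOT lock AND power) OR lock)) AND (((NOT pump AND NOT power) IMPLIES pump) OR NOT lock).
  power = True: the conjunct NOT power is False.
  power = False: simplifies to (NOT pump AND lock) AND ((NOT pump IMPLIES pump) OR NOT lock).
    pump = True: the conjunct NOT pump is False.
    pump = False: simplifies to lock AND NOT lock.
      lock = True: the conjunct NOT lock is False.
      lock = False: the conjunct lock is False.
Both cases fail — unsatisfiable.

Unsatisfiable — no assignment works.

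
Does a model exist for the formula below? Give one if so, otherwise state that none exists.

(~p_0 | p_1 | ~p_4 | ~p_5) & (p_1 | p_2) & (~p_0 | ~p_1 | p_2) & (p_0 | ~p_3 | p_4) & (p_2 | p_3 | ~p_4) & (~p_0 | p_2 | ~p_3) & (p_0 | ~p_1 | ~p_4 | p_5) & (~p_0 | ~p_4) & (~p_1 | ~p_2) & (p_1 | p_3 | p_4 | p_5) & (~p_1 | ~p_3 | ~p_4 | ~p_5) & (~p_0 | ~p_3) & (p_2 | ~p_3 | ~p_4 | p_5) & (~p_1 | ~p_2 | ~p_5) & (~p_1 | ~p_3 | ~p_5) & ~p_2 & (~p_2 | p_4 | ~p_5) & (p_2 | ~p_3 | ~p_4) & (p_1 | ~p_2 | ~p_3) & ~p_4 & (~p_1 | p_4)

Unsatisfiable

Case p_4 = True:
  Clause (~p_4) is falsified — contradiction.
Case p_4 = False:
  (~p_2) forces p_2 = False.
  (p_1 | p_2) forces p_1 = True.
  Clause (~p_1 | p_4) is falsified — contradiction.
Both cases fail, so the formula is unsatisfiable.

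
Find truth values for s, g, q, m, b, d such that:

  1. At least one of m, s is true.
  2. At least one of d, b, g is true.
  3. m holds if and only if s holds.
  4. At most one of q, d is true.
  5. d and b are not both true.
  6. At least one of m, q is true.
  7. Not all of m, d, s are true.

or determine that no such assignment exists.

s: True, g: True, q: False, m: True, b: True, d: False

  (1) {m, s}: 2 true — at least one ✓
  (2) {d, b, g}: 2 true — at least one ✓
  (3) m=T, s=T — same ✓
  (4) {q, d}: 0 true — at most one ✓
  (5) d=F, b=T — not both ✓
  (6) {m, q}: 1 true — at least one ✓
  (7) {m, d, s}: 2/3 true — not all ✓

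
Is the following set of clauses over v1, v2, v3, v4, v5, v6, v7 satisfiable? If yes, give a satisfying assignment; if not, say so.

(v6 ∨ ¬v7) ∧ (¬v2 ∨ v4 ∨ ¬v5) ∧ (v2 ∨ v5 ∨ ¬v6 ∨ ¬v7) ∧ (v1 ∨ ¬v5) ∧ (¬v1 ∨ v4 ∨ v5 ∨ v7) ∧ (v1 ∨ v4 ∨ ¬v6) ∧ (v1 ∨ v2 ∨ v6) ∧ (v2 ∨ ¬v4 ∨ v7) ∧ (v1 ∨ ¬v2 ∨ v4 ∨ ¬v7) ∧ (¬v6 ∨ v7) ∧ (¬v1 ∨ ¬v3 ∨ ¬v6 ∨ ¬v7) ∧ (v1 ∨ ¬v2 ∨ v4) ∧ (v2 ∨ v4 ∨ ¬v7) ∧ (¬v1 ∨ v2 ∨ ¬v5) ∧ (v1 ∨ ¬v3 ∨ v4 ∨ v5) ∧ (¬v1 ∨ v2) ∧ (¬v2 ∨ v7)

Set v1 = False.
  then (v1 ∨ ¬v5) forces v5 = False.
Set v2 = True.
  then (v1 ∨ ¬v2 ∨ v4) forces v4 = True.
  then (¬v2 ∨ v7) forces v7 = True.
  then (v6 ∨ ¬v7) forces v6 = True.
Set v3 = True.
All clauses satisfied.

v1=F, v2=T, v3=T, v4=T, v5=F, v6=T, v7=T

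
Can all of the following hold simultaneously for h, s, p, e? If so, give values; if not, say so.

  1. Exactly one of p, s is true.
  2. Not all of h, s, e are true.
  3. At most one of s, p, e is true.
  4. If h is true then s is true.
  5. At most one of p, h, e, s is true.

h: False; s: True; p: False; e: False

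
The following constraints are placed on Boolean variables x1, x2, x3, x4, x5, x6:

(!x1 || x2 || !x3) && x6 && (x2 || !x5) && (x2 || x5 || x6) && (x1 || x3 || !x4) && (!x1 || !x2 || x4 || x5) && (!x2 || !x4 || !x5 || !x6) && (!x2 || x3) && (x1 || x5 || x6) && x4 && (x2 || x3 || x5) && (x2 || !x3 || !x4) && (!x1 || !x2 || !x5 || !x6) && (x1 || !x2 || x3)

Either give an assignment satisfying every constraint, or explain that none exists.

x1 = True, x2 = True, x3 = True, x4 = True, x5 = False, x6 = True

Unit clause (x6) forces x6 = True.
Unit clause (x4) forces x4 = True.
Set x1 = True.
Try x2 = False:
  (!x1 || x2 || !x3) forces x3 = False.
  (x2 || !x5) forces x5 = False.
  clause (x2 || x3 || x5) is falsified — backtrack.
So x2 = True.
  then (!x2 || !x4 || !x5 || !x6) forces x5 = False.
  then (!x2 || x3) forces x3 = True.
All clauses satisfied.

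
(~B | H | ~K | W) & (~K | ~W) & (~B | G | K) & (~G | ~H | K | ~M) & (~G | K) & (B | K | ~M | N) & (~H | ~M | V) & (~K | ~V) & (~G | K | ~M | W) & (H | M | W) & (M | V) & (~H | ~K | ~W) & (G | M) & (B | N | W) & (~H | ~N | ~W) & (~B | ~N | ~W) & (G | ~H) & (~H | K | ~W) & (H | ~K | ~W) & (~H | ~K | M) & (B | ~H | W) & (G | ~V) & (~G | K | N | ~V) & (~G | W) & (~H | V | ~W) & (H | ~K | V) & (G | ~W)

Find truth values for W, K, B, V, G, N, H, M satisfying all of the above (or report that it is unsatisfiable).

W=F, K=F, B=F, V=F, G=F, N=T, H=F, M=T

Try W = True:
  (~K | ~W) forces K = False.
  (~G | K) forces G = False.
  clause (G | ~W) is falsified — backtrack.
So W = False.
  then (~G | W) forces G = False.
  then (G | M) forces M = True.
  then (G | ~H) forces H = False.
  then (G | ~V) forces V = False.
  then (H | ~K | V) forces K = False.
  then (~B | G | K) forces B = False.
  then (B | K | ~M | N) forces N = True.
All clauses satisfied.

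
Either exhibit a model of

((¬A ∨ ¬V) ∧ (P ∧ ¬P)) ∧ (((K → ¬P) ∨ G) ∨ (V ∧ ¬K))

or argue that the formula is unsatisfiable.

No satisfying assignment exists.

Case P = True: the conjunct ¬P is False.
Case P = False: the conjunct P is False.
Both cases fail — unsatisfiable.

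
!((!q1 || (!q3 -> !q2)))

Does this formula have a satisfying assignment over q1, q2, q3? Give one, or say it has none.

q1 = True, q2 = True, q3 = False

  !((!q1 || (!q3 -> !q2))) = True
    !q1 || (!q3 -> !q2) = False
      !q1 = False
      !q3 -> !q2 = False
        !q3 = True
        !q2 = False
The formula evaluates to True.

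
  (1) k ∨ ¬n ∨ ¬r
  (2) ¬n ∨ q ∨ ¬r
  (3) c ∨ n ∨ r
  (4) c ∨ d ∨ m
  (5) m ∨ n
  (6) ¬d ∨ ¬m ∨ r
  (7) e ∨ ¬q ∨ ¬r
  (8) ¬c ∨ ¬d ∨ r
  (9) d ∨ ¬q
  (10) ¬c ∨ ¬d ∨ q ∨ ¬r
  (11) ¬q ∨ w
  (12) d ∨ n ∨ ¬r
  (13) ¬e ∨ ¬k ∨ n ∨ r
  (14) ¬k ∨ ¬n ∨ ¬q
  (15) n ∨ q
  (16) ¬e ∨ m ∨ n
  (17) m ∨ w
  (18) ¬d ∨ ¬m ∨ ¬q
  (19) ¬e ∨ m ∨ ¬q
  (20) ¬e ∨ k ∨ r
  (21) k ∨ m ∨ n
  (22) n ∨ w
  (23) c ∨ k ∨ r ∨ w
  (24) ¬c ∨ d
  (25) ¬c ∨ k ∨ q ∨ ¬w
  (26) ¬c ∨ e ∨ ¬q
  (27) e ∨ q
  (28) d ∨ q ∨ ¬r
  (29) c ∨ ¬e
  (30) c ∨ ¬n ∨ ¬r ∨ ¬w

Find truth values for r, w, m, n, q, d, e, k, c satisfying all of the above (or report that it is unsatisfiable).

Set r = False.
Set w = True.
Set m = False.
  then (m ∨ n) forces n = True.
Try q = False:
  (e ∨ q) forces e = True.
  (¬e ∨ k ∨ r) forces k = True.
  (c ∨ ¬e) forces c = True.
  (¬c ∨ ¬d ∨ r) forces d = False.
  clause (¬c ∨ d) is falsified — backtrack.
So q = True.
  then (d ∨ ¬q) forces d = True.
  then (¬k ∨ ¬n ∨ ¬q) forces k = False.
  then (¬e ∨ m ∨ ¬q) forces e = False.
  then (¬c ∨ e ∨ ¬q) forces c = False.
All clauses satisfied.

r = False; w = True; m = False; n = True; q = True; d = True; e = False; k = False; c = False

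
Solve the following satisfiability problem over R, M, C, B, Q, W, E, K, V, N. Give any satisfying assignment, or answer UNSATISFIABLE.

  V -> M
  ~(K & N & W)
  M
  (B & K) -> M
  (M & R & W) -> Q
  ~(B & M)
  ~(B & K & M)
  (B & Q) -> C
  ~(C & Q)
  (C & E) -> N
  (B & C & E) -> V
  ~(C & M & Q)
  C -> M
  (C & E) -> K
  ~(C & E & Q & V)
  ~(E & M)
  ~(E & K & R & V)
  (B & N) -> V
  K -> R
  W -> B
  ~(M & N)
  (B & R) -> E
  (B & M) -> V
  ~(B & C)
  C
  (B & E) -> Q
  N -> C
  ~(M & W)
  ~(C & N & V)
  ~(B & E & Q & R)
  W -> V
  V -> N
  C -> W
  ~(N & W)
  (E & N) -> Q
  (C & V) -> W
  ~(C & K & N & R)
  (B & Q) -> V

No satisfying assignment exists.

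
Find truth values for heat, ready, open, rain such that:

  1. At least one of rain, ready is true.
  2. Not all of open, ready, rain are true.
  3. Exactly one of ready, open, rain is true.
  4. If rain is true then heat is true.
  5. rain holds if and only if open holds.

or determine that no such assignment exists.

heat=T; ready=T; open=F; rain=F

  (1) {rain, ready}: 1 true — at least one ✓
  (2) {open, ready, rain}: 1/3 true — not all ✓
  (3) {ready, open, rain}: 1 true — exactly one ✓
  (4) rain=F ⇒ heat: vacuous ✓
  (5) rain=F, open=F — same ✓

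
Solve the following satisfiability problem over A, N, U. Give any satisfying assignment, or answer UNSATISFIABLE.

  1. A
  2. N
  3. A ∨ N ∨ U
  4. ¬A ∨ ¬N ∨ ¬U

A: True; N: True; U: False

Unit clause (A) forces A = True.
Unit clause (N) forces N = True.
In (¬A ∨ ¬N ∨ ¬U) only ¬U is left, so U = False.
Check each clause:
  (A): A holds.
  (N): N holds.
  (A ∨ N ∨ U): A holds.
  (¬A ∨ ¬N ∨ ¬U): ¬U holds.
All clauses satisfied.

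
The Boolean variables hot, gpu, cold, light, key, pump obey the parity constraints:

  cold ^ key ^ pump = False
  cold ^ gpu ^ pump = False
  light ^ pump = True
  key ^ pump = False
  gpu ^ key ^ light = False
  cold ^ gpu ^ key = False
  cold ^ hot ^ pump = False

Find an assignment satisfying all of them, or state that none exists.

hot = True; gpu = True; cold = False; light = False; key = True; pump = True

cold ^ key ^ pump = F ^ T ^ T = False ✓
cold ^ gpu ^ pump = F ^ T ^ T = False ✓
light ^ pump = F ^ T = True ✓
key ^ pump = T ^ T = False ✓
gpu ^ key ^ light = T ^ T ^ F = False ✓
cold ^ gpu ^ key = F ^ T ^ T = False ✓
cold ^ hot ^ pump = F ^ T ^ T = False ✓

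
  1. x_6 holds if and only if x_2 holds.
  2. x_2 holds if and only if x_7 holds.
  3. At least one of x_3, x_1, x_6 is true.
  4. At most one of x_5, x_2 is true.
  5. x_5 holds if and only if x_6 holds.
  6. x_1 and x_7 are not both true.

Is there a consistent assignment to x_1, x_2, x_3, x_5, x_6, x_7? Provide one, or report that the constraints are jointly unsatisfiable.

x_1=T; x_2=F; x_3=F; x_5=F; x_6=F; x_7=F

  (1) x_6=F, x_2=F — same ✓
  (2) x_2=F, x_7=F — same ✓
  (3) {x_3, x_1, x_6}: 1 true — at least one ✓
  (4) {x_5, x_2}: 0 true — at most one ✓
  (5) x_5=F, x_6=F — same ✓
  (6) x_1=T, x_7=F — not both ✓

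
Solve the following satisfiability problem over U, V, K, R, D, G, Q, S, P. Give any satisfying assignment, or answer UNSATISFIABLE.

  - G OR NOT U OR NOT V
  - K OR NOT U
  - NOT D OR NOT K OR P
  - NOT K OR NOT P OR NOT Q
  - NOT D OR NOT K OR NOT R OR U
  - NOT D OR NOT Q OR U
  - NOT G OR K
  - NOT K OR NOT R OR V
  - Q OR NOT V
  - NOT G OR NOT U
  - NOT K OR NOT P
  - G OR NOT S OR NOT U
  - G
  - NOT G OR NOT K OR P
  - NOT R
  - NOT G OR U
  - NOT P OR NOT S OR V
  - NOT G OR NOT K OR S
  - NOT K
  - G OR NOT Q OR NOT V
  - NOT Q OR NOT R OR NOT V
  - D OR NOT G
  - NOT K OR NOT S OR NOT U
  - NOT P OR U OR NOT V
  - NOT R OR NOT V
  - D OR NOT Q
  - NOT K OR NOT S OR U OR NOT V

The formula is unsatisfiable.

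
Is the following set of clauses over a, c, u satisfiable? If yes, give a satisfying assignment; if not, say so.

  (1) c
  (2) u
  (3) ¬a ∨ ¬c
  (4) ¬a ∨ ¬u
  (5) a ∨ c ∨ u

a = False, c = True, u = True

Unit clause (c) forces c = True.
Unit clause (u) forces u = True.
In (¬a ∨ ¬c) only ¬a is left, so a = False.
All clauses satisfied.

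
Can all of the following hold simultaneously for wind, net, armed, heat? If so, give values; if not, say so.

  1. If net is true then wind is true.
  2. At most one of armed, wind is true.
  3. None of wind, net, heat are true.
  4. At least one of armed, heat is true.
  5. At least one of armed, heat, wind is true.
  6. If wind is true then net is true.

wind = False, net = False, armed = True, heat = False

  (1) net=F ⇒ wind: vacuous ✓
  (2) {armed, wind}: 1 true — at most one ✓
  (3) {wind, net, heat}: 0 true — none ✓
  (4) {armed, heat}: 1 true — at least one ✓
  (5) {armed, heat, wind}: 1 true — at least one ✓
  (6) wind=F ⇒ net: vacuous ✓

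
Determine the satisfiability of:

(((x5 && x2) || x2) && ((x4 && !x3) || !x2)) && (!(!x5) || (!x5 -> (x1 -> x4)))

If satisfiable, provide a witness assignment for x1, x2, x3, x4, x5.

x1 = False, x2 = True, x3 = False, x4 = True, x5 = False

  ((x5 && x2) || x2) && ((x4 && !x3) || !x2) = True
    (x5 && x2) || x2 = True
      x5 && x2 = False
    (x4 && !x3) || !x2 = True
      x4 && !x3 = True
        !x3 = True
      !x2 = False
  !(!x5) || (!x5 -> (x1 -> x4)) = True
    !(!x5) = False
      !x5 = True
    !x5 -> (x1 -> x4) = True
      !x5 = True
      x1 -> x4 = True
Both conjuncts True, so the formula holds.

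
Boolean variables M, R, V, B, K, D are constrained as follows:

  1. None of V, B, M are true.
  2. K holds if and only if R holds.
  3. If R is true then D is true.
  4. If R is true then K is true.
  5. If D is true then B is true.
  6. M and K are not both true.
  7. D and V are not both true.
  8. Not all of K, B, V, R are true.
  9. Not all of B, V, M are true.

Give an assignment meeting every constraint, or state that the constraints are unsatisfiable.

M = False, R = False, V = False, B = False, K = False, D = False

  (1) {V, B, M}: 0 true — none ✓
  (2) K=F, R=F — same ✓
  (3) R=F ⇒ D: vacuous ✓
  (4) R=F ⇒ K: vacuous ✓
  (5) D=F ⇒ B: vacuous ✓
  (6) M=F, K=F — not both ✓
  (7) D=F, V=F — not both ✓
  (8) {K, B, V, R}: 0/4 true — not all ✓
  (9) {B, V, M}: 0/3 true — not all ✓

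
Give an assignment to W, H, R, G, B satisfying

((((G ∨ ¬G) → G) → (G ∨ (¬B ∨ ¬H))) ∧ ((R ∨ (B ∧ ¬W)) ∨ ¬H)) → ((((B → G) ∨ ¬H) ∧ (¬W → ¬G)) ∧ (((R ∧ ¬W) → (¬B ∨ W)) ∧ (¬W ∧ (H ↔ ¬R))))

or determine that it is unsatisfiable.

W=T; H=T; R=F; G=F; B=T

  ((((G ∨ ¬G) → G) → (G ∨ (¬B ∨ ¬H))) ∧ ((R ∨ (B ∧ ¬W)) ∨ ¬H)) → ((((B → G) ∨ ¬H) ∧ (¬W → ¬G)) ∧ (((R ∧ ¬W) → (¬B ∨ W)) ∧ (¬W ∧ (H ↔ ¬R)))) = True
    (((G ∨ ¬G) → G) → (G ∨ (¬B ∨ ¬H))) ∧ ((R ∨ (B ∧ ¬W)) ∨ ¬H) = False
      ((G ∨ ¬G) → G) → (G ∨ (¬B ∨ ¬H)) = True
        (G ∨ ¬G) → G = False
          G ∨ ¬G = True
            ¬G = True
        G ∨ (¬B ∨ ¬H) = False
          ¬B ∨ ¬H = False
            ¬B = False
            ¬H = False
      (R ∨ (B ∧ ¬W)) ∨ ¬H = False
        R ∨ (B ∧ ¬W) = False
          B ∧ ¬W = False
            ¬W = False
        ¬H = False
    (((B → G) ∨ ¬H) ∧ (¬W → ¬G)) ∧ (((R ∧ ¬W) → (¬B ∨ W)) ∧ (¬W ∧ (H ↔ ¬R))) = False
      ((B → G) ∨ ¬H) ∧ (¬W → ¬G) = False
        (B → G) ∨ ¬H = False
          B → G = False
          ¬H = False
        ¬W → ¬G = True
          ¬W = False
          ¬G = True
      ((R ∧ ¬W) → (¬B ∨ W)) ∧ (¬W ∧ (H ↔ ¬R)) = False
        (R ∧ ¬W) → (¬B ∨ W) = True
          R ∧ ¬W = False
            ¬W = False
          ¬B ∨ W = True
            ¬B = False
        ¬W ∧ (H ↔ ¬R) = False
          ¬W = False
          H ↔ ¬R = True
            ¬R = True
The formula evaluates to True.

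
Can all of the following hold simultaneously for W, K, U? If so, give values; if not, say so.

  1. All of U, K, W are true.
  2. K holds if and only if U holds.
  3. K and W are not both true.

UNSATISFIABLE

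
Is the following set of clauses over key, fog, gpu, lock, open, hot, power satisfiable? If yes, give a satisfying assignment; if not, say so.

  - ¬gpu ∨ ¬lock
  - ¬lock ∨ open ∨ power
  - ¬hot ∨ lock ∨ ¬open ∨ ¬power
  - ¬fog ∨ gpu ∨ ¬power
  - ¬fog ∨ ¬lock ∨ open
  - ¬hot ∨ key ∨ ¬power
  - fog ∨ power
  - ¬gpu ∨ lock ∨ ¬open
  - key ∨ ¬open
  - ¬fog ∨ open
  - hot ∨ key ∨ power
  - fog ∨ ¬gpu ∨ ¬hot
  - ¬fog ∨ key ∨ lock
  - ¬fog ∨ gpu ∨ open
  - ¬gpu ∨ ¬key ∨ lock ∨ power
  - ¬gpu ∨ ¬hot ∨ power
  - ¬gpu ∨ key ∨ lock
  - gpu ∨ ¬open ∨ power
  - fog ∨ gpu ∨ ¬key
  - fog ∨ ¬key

key = False; fog = False; gpu = False; lock = False; open = False; hot = False; power = True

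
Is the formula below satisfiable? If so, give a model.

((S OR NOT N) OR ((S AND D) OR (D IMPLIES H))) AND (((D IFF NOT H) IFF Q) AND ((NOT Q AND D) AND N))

H = True, S = False, N = True, Q = False, D = True

  (S OR NOT N) OR ((S AND D) OR (D IMPLIES H)) = True
    S OR NOT N = False
      NOT N = False
    (S AND D) OR (D IMPLIES H) = True
      S AND D = False
      D IMPLIES H = True
  ((D IFF NOT H) IFF Q) AND ((NOT Q AND D) AND N) = True
    (D IFF NOT H) IFF Q = True
      D IFF NOT H = False
        NOT H = False
    (NOT Q AND D) AND N = True
      NOT Q AND D = True
        NOT Q = True
Both conjuncts True, so the formula holds.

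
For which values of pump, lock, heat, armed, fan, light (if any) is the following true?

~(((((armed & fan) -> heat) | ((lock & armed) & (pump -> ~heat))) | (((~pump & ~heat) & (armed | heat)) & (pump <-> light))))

pump = False, lock = False, heat = False, armed = True, fan = True, light = True

  ~(((((armed & fan) -> heat) | ((lock & armed) & (pump -> ~heat))) | (((~pump & ~heat) & (armed | heat)) & (pump <-> light)))) = True
    (((armed & fan) -> heat) | ((lock & armed) & (pump -> ~heat))) | (((~pump & ~heat) & (armed | heat)) & (pump <-> light)) = False
      ((armed & fan) -> heat) | ((lock & armed) & (pump -> ~heat)) = False
        (armed & fan) -> heat = False
          armed & fan = True
        (lock & armed) & (pump -> ~heat) = False
          lock & armed = False
          pump -> ~heat = True
            ~heat = True
      ((~pump & ~heat) & (armed | heat)) & (pump <-> light) = False
        (~pump & ~heat) & (armed | heat) = True
          ~pump & ~heat = True
            ~pump = True
            ~heat = True
          armed | heat = True
        pump <-> light = False
The formula evaluates to True.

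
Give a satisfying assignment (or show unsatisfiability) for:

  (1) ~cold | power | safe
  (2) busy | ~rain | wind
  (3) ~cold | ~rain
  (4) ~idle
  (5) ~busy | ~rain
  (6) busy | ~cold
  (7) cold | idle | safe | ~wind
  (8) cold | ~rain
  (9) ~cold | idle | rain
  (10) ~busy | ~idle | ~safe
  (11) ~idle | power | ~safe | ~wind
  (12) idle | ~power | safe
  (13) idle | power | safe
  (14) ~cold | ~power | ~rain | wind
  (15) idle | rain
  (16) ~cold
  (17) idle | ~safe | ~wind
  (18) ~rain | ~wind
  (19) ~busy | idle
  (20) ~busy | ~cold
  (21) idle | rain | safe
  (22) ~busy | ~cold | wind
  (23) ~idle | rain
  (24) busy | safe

Case cold = True:
  Clause (~cold) is falsified — contradiction.
Case cold = False:
  (~idle) forces idle = False.
  (cold | ~rain) forces rain = False.
  Clause (idle | rain) is falsified — contradiction.
Both cases fail, so the formula is unsatisfiable.

UNSATISFIABLE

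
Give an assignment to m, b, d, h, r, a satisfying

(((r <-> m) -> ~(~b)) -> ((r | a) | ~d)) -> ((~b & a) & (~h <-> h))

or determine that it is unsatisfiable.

m: False; b: True; d: True; h: False; r: False; a: False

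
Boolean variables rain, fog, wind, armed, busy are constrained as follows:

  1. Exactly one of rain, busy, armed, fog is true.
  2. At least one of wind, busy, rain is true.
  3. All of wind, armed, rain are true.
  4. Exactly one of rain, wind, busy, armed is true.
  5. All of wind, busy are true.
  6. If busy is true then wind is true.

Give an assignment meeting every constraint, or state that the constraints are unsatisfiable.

Case wind = True:
  (3) forces armed = True.
  Constraint (4) is violated (wind=T, armed=T) — contradiction.
Case wind = False:
  Constraint (3) is violated (wind=F) — contradiction.
Both cases fail — unsatisfiable.

No satisfying assignment exists.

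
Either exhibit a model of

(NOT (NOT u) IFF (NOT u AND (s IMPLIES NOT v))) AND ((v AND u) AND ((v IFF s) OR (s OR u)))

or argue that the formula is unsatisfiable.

Case u = True: the conjunct NOT (NOT u) IFF (NOT u AND (s IMPLIES NOT v)) becomes NOT False IFF (False AND (s IMPLIES NOT v)) = False.
Case u = False: the conjunct u is False.
Both cases fail — unsatisfiable.

The formula is unsatisfiable.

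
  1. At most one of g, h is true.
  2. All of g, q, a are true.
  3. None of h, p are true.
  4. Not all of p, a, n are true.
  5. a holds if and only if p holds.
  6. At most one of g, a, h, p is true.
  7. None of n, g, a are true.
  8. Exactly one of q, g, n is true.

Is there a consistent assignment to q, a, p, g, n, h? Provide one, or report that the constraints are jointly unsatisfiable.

Unsatisfiable

Case a = True:
  Constraint (7) is violated (a=T) — contradiction.
Case a = False:
  Constraint (2) is violated (a=F) — contradiction.
Both cases fail — unsatisfiable.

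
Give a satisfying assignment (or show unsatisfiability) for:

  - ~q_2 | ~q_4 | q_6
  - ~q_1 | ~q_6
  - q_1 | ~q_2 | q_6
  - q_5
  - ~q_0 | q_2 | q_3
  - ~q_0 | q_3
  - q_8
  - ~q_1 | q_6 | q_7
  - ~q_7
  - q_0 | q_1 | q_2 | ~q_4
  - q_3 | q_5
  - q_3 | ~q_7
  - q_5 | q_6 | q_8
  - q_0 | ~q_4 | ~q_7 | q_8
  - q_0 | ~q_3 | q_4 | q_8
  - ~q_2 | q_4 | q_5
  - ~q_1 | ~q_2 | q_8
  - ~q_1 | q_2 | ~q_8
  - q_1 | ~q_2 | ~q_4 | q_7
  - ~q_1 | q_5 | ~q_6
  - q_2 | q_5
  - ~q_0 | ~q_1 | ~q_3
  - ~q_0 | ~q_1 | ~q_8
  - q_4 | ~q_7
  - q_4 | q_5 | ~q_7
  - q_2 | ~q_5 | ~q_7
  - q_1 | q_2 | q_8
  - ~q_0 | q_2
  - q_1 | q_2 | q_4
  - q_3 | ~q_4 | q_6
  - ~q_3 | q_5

q_0: False, q_1: False, q_2: True, q_3: False, q_4: False, q_5: True, q_6: True, q_7: False, q_8: True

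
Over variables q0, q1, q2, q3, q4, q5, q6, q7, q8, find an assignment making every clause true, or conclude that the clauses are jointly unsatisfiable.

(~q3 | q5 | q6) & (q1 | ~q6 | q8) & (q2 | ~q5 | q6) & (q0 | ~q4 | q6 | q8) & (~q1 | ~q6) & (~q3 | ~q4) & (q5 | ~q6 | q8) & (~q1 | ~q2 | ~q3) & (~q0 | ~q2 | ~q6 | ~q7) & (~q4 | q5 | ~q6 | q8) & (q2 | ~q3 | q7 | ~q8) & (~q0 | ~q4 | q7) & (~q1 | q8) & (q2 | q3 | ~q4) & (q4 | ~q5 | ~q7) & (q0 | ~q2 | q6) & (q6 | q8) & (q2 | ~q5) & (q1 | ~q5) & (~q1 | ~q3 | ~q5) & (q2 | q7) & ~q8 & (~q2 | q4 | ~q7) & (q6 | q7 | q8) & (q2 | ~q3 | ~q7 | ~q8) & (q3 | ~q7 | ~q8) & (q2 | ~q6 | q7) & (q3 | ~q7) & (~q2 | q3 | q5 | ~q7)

Case q8 = True:
  Clause (~q8) is falsified — contradiction.
Case q8 = False:
  (~q1 | q8) forces q1 = False.
  (q1 | ~q6 | q8) forces q6 = False.
  Clause (q6 | q8) is falsified — contradiction.
Both cases fail, so the formula is unsatisfiable.

Unsatisfiable — no assignment works.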